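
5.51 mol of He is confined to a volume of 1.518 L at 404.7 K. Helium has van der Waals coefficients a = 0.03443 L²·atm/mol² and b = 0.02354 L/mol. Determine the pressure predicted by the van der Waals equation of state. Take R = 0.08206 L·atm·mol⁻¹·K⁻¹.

P ≈ 131.4 atm

P = nRT/(V − nb) − a n²/V²
nRT/(V − nb) = (5.51)(0.08206)(404.7)/(1.518 − 5.51×0.02354) = 182.99/1.3883 = 131.81 atm
a n²/V² = (0.03443)(5.51)²/(1.518)² = 0.45362 atm
P = 131.81 − 0.45362 = 131.4 atm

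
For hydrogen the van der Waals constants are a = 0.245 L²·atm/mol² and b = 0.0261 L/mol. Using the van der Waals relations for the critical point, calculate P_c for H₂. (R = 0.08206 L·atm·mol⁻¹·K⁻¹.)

For a van der Waals gas, P_c = a/(27b²).
P_c = 0.245/(27×(0.0261)²) = 0.245/0.018393 = 13.32 atm

P_c ≈ 13.32 atm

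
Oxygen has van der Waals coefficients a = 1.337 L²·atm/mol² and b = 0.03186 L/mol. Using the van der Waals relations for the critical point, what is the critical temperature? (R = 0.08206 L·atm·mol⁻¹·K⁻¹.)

T_c ≈ 151.5 K

For a van der Waals gas, T_c = 8a/(27Rb).
T_c = 8×1.337/(27×0.08206×0.03186) = 10.696/0.070590 = 151.5 K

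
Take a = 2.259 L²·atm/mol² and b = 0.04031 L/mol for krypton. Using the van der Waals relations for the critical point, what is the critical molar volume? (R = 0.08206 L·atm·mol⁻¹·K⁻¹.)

For a van der Waals gas, V_m,c = 3b.
V_m,c = 3×0.04031 = 0.1209 L/mol

V_m,c ≈ 0.1209 L/mol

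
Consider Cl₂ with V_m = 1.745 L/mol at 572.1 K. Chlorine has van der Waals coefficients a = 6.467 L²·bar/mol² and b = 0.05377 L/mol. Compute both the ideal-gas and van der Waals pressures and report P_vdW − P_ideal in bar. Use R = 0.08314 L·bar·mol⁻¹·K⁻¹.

Ideal: P_ideal = RT/V_m = (0.08314)(572.1)/1.745 = 27.2575 bar
vdW: P = RT/(V_m − b) − a/V_m² = 47.5644/1.69123 − 6.467/3.04503 = 28.1241 − 2.12379 = 26.0003 bar
ΔP = 26.0003 − 27.2575 = -1.257 bar

ΔP ≈ -1.257 bar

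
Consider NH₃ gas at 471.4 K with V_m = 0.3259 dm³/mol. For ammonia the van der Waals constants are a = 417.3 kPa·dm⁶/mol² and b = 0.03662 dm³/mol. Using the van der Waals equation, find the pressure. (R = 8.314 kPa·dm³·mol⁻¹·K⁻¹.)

P ≈ 9619 kPa

P = RT/(V_m − b) − a/V_m²
RT/(V_m − b) = (8.314)(471.4)/(0.3259 − 0.03662) = 3919.2/0.28928 = 13548 kPa
a/V_m² = 417.3/(0.3259)² = 3929.0 kPa
P = 13548 − 3929.0 = 9619 kPa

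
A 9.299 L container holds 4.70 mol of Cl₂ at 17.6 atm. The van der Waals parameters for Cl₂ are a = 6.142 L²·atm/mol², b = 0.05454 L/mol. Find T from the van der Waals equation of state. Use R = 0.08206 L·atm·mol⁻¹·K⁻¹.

T = (P + a n²/V²)(V − nb)/(nR)
P + a n²/V² = 17.6 + (6.142)(4.70)²/(9.299)² = 19.169 atm
V − nb = 9.299 − (4.70)(0.05454) = 9.0427 L
T = (19.169)(9.0427)/((4.70)(0.08206)) = 449.4 K

T ≈ 449.4 K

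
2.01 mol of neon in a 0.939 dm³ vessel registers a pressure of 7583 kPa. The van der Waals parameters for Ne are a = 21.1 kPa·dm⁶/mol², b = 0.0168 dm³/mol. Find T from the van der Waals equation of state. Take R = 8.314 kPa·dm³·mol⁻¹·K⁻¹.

T ≈ 416.0 K

T = (P + a n²/V²)(V − nb)/(nR)
P + a n²/V² = 7583 + (21.1)(2.01)²/(0.939)² = 7679.7 kPa
V − nb = 0.939 − (2.01)(0.0168) = 0.90523 dm³
T = (7679.7)(0.90523)/((2.01)(8.314)) = 416.0 K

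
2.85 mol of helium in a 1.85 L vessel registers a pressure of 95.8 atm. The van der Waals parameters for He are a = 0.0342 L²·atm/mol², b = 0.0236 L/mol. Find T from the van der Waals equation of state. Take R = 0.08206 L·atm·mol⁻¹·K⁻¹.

T = (P + a n²/V²)(V − nb)/(nR)
P + a n²/V² = 95.8 + (0.0342)(2.85)²/(1.85)² = 95.881 atm
V − nb = 1.85 − (2.85)(0.0236) = 1.7827 L
T = (95.881)(1.7827)/((2.85)(0.08206)) = 730.9 K

T ≈ 730.9 K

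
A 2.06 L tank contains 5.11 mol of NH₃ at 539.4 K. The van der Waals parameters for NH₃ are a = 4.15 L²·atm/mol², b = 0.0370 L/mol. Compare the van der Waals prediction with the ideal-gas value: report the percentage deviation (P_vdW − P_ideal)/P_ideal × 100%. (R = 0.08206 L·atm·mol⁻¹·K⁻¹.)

Ideal: P_ideal = nRT/V = (5.11)(0.08206)(539.4)/2.06 = 109.798 atm
vdW: P = nRT/(V − nb) − a n²/V² = 226.185/1.87093 − 108.365/4.24360 = 120.894 − 25.5361 = 95.358 atm
% deviation = (95.358 − 109.798)/109.798 × 100% = -13.15%

-13.15 %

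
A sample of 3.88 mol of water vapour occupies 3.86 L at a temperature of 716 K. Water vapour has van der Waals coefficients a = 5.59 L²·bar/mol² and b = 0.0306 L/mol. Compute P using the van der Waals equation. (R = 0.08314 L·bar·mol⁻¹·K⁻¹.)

P = nRT/(V − nb) − a n²/V²
nRT/(V − nb) = (3.88)(0.08314)(716)/(3.86 − 3.88×0.0306) = 230.97/3.7413 = 61.735 bar
a n²/V² = (5.59)(3.88)²/(3.86)² = 5.6481 bar
P = 61.735 − 5.6481 = 56.09 bar

P ≈ 56.09 bar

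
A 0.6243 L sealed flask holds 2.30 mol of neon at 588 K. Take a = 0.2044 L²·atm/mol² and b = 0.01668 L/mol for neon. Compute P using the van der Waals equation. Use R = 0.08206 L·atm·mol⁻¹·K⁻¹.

P ≈ 186.6 atm

P = nRT/(V − nb) − a n²/V²
nRT/(V − nb) = (2.30)(0.08206)(588)/(0.6243 − 2.30×0.01668) = 110.98/0.58594 = 189.41 atm
a n²/V² = (0.2044)(2.30)²/(0.6243)² = 2.7743 atm
P = 189.41 − 2.7743 = 186.6 atm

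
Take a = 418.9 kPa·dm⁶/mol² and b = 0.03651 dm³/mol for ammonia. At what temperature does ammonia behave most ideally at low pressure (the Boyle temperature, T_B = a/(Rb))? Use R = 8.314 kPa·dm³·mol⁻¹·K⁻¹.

For a van der Waals gas the second virial coefficient B₂ = b − a/(RT) vanishes at T_B = a/(Rb).
T_B = 418.9/(8.314×0.03651) = 418.9/0.30354 = 1380 K

T_B ≈ 1380 K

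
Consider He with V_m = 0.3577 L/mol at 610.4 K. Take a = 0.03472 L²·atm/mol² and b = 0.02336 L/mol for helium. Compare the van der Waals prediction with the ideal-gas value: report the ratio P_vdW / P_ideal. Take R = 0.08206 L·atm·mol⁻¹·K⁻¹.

P_vdW / P_ideal ≈ 1.068

Ideal: P_ideal = RT/V_m = (0.08206)(610.4)/0.3577 = 140.032 atm
vdW: P = RT/(V_m − b) − a/V_m² = 50.0894/0.334340 − 0.03472/0.127949 = 149.816 − 0.271358 = 149.545 atm
Ratio = 149.545/140.032 = 1.068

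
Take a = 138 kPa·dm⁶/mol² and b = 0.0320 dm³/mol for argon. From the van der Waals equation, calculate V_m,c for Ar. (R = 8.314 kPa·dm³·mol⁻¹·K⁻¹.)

V_m,c ≈ 0.09600 dm³/mol

For a van der Waals gas, V_m,c = 3b.
V_m,c = 3×0.0320 = 0.09600 dm³/mol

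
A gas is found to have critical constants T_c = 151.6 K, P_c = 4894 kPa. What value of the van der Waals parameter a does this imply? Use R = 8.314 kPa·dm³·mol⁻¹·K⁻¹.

a ≈ 136.9 kPa·dm⁶/mol²

From T_c = 8a/(27Rb) and P_c = a/(27b²): a = 27 R² T_c²/(64 P_c).
a = 27×(8.314)²×(151.6)²/(64×4894) = 42892584/313216 = 136.9 kPa·dm⁶/mol²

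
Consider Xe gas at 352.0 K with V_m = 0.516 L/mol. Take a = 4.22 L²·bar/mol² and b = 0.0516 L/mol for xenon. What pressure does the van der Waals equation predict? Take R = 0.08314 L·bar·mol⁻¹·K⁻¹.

P = RT/(V_m − b) − a/V_m²
RT/(V_m − b) = (0.08314)(352.0)/(0.516 − 0.0516) = 29.265/0.46440 = 63.017 bar
a/V_m² = 4.22/(0.516)² = 15.849 bar
P = 63.017 − 15.849 = 47.17 bar

P ≈ 47.17 bar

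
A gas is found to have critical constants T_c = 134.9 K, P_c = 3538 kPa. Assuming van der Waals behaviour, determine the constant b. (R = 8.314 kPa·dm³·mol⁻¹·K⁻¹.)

b ≈ 0.03963 dm³/mol

From T_c = 8a/(27Rb) and P_c = a/(27b²): b = R T_c/(8 P_c).
b = (8.314)(134.9)/(8×3538) = 1121.6/28304 = 0.03963 dm³/mol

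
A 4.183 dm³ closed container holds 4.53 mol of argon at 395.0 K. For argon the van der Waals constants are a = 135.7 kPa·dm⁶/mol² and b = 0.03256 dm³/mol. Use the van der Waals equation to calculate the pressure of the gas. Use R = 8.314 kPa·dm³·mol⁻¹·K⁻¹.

P = nRT/(V − nb) − a n²/V²
nRT/(V − nb) = (4.53)(8.314)(395.0)/(4.183 − 4.53×0.03256) = 14877/4.0355 = 3686.5 kPa
a n²/V² = (135.7)(4.53)²/(4.183)² = 159.15 kPa
P = 3686.5 − 159.15 = 3527 kPa

P ≈ 3527 kPa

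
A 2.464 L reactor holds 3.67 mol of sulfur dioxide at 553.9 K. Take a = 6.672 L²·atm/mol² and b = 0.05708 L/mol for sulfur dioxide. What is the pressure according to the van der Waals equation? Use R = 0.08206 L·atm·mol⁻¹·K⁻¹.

P ≈ 59.19 atm

P = nRT/(V − nb) − a n²/V²
nRT/(V − nb) = (3.67)(0.08206)(553.9)/(2.464 − 3.67×0.05708) = 166.81/2.2545 = 73.990 atm
a n²/V² = (6.672)(3.67)²/(2.464)² = 14.802 atm
P = 73.990 − 14.802 = 59.19 atm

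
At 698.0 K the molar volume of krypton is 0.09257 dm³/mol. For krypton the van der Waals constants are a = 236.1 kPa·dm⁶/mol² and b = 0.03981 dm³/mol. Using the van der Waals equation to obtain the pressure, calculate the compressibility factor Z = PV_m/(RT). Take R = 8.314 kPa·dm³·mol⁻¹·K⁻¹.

P = RT/(V_m − b) − a/V_m² = (8.314)(698.0)/(0.09257 − 0.03981) − 236.1/(0.09257)²
  = 5803.2/0.052760 − 27552 = 109992 − 27552 = 82440 kPa
Z = PV_m/(RT) = (82440)(0.09257)/((8.314)(698.0)) = 7631.5/5803.2 = 1.315

Z ≈ 1.315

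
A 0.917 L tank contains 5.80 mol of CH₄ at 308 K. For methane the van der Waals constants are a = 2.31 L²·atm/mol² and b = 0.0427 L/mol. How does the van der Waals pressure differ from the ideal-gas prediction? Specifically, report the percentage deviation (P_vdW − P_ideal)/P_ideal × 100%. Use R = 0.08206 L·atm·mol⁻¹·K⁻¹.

-20.81 %

Ideal: P_ideal = nRT/V = (5.80)(0.08206)(308)/0.917 = 159.860 atm
vdW: P = nRT/(V − nb) − a n²/V² = 146.592/0.669340 − 77.7084/0.840889 = 219.010 − 92.4122 = 126.598 atm
% deviation = (126.598 − 159.860)/159.860 × 100% = -20.81%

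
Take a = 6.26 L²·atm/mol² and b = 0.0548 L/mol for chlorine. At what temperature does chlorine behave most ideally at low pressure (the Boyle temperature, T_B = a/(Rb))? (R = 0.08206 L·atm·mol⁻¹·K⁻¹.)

T_B ≈ 1392 K

For a van der Waals gas the second virial coefficient B₂ = b − a/(RT) vanishes at T_B = a/(Rb).
T_B = 6.26/(0.08206×0.0548) = 6.26/0.0044969 = 1392 K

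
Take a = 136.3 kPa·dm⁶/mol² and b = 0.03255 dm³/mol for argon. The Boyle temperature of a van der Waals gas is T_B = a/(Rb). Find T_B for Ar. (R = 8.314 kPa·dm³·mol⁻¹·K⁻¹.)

T_B ≈ 503.7 K

For a van der Waals gas the second virial coefficient B₂ = b − a/(RT) vanishes at T_B = a/(Rb).
T_B = 136.3/(8.314×0.03255) = 136.3/0.27062 = 503.7 K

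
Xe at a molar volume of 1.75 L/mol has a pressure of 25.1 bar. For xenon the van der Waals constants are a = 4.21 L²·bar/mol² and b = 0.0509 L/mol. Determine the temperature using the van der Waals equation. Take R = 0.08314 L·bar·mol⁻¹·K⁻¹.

T = (P + a/V_m²)(V_m − b)/R
P + a/V_m² = 25.1 + 4.21/(1.75)² = 26.475 bar
V_m − b = 1.75 − 0.0509 = 1.6991 L/mol
T = (26.475)(1.6991)/0.08314 = 541.1 K

T ≈ 541.1 K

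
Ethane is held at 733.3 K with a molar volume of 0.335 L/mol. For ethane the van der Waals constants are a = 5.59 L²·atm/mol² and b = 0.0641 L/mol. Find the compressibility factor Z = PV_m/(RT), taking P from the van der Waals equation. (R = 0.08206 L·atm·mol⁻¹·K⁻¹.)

P = RT/(V_m − b) − a/V_m² = (0.08206)(733.3)/(0.335 − 0.0641) − 5.59/(0.335)²
  = 60.175/0.27090 − 49.811 = 222.13 − 49.811 = 172.32 atm
Z = PV_m/(RT) = (172.32)(0.335)/((0.08206)(733.3)) = 57.727/60.175 = 0.9593

Z ≈ 0.9593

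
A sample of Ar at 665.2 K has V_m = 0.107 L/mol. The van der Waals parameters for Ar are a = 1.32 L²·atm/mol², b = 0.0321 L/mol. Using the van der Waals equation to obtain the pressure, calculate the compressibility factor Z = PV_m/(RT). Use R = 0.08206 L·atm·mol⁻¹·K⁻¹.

P = RT/(V_m − b) − a/V_m² = (0.08206)(665.2)/(0.107 − 0.0321) − 1.32/(0.107)²
  = 54.586/0.074900 − 115.29 = 728.79 − 115.29 = 613.50 atm
Z = PV_m/(RT) = (613.50)(0.107)/((0.08206)(665.2)) = 65.645/54.586 = 1.203

Z ≈ 1.203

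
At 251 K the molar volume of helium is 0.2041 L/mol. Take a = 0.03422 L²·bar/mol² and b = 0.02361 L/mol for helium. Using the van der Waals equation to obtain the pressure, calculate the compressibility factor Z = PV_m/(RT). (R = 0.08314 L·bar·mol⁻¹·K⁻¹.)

Z ≈ 1.123

P = RT/(V_m − b) − a/V_m² = (0.08314)(251)/(0.2041 − 0.02361) − 0.03422/(0.2041)²
  = 20.868/0.18049 − 0.82147 = 115.62 − 0.82147 = 114.80 bar
Z = PV_m/(RT) = (114.80)(0.2041)/((0.08314)(251)) = 23.431/20.868 = 1.123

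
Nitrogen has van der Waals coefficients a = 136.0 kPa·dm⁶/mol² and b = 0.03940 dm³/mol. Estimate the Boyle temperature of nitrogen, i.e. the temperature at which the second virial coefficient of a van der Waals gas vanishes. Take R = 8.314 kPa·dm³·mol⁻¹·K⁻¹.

For a van der Waals gas the second virial coefficient B₂ = b − a/(RT) vanishes at T_B = a/(Rb).
T_B = 136.0/(8.314×0.03940) = 136.0/0.32757 = 415.2 K

T_B ≈ 415.2 K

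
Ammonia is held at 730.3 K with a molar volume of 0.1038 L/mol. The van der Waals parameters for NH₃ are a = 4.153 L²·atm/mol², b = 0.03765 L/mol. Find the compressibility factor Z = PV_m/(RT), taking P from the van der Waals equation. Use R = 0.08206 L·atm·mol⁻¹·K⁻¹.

P = RT/(V_m − b) − a/V_m² = (0.08206)(730.3)/(0.1038 − 0.03765) − 4.153/(0.1038)²
  = 59.928/0.066150 − 385.45 = 905.94 − 385.45 = 520.49 atm
Z = PV_m/(RT) = (520.49)(0.1038)/((0.08206)(730.3)) = 54.027/59.928 = 0.9015

Z ≈ 0.9015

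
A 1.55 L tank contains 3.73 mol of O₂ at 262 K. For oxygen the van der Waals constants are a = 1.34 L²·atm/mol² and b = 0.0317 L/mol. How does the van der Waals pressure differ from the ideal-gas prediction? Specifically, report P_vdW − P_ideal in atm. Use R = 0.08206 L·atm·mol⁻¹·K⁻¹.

ΔP ≈ -3.487 atm

Ideal: P_ideal = nRT/V = (3.73)(0.08206)(262)/1.55 = 51.7380 atm
vdW: P = nRT/(V − nb) − a n²/V² = 80.1940/1.43176 − 18.6433/2.40250 = 56.0108 − 7.75996 = 48.2508 atm
ΔP = 48.2508 − 51.7380 = -3.487 atm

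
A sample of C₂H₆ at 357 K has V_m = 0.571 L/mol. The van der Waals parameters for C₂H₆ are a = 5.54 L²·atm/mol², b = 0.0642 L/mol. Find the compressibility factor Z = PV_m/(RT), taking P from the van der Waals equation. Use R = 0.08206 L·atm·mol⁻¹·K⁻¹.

P = RT/(V_m − b) − a/V_m² = (0.08206)(357)/(0.571 − 0.0642) − 5.54/(0.571)²
  = 29.295/0.50680 − 16.992 = 57.804 − 16.992 = 40.812 atm
Z = PV_m/(RT) = (40.812)(0.571)/((0.08206)(357)) = 23.304/29.295 = 0.7955

Z ≈ 0.7955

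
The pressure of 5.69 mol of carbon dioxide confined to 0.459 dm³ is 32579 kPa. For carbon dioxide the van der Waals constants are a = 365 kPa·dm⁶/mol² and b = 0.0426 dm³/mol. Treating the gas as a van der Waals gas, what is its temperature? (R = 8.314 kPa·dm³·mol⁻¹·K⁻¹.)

T ≈ 406.0 K

T = (P + a n²/V²)(V − nb)/(nR)
P + a n²/V² = 32579 + (365)(5.69)²/(0.459)² = 88670 kPa
V − nb = 0.459 − (5.69)(0.0426) = 0.21661 dm³
T = (88670)(0.21661)/((5.69)(8.314)) = 406.0 K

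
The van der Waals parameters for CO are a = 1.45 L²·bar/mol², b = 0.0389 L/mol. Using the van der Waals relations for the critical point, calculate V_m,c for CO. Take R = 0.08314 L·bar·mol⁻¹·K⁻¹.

V_m,c ≈ 0.1167 L/mol

For a van der Waals gas, V_m,c = 3b.
V_m,c = 3×0.0389 = 0.1167 L/mol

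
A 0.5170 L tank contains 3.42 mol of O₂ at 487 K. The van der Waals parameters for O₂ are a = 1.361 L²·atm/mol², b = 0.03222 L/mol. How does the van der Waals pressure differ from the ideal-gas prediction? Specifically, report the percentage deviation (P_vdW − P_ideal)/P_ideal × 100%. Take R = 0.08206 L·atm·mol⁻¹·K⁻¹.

4.56 %

Ideal: P_ideal = nRT/V = (3.42)(0.08206)(487)/0.5170 = 264.360 atm
vdW: P = nRT/(V − nb) − a n²/V² = 136.674/0.406808 − 15.9188/0.267289 = 335.967 − 59.5565 = 276.411 atm
% deviation = (276.411 − 264.360)/264.360 × 100% = 4.56%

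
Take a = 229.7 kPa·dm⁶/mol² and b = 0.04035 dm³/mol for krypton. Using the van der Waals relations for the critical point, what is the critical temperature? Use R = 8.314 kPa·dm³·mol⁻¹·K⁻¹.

For a van der Waals gas, T_c = 8a/(27Rb).
T_c = 8×229.7/(27×8.314×0.04035) = 1837.6/9.0577 = 202.9 K

T_c ≈ 202.9 K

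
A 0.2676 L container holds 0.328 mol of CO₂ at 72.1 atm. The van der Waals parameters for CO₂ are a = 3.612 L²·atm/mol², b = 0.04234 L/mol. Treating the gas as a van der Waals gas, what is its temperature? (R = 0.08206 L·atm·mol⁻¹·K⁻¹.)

T ≈ 730.8 K

T = (P + a n²/V²)(V − nb)/(nR)
P + a n²/V² = 72.1 + (3.612)(0.328)²/(0.2676)² = 77.527 atm
V − nb = 0.2676 − (0.328)(0.04234) = 0.25371 L
T = (77.527)(0.25371)/((0.328)(0.08206)) = 730.8 K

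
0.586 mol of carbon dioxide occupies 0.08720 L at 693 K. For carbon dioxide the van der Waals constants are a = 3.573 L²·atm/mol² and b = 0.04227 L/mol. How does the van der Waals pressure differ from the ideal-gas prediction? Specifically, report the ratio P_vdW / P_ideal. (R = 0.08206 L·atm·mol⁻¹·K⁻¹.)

P_vdW / P_ideal ≈ 0.9745

Ideal: P_ideal = nRT/V = (0.586)(0.08206)(693)/0.08720 = 382.161 atm
vdW: P = nRT/(V − nb) − a n²/V² = 33.3244/0.0624298 − 1.22695/0.00760384 = 533.790 − 161.359 = 372.431 atm
Ratio = 372.431/382.161 = 0.9745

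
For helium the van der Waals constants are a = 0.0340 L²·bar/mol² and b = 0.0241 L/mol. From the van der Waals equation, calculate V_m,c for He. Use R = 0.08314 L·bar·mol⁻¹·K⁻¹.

For a van der Waals gas, V_m,c = 3b.
V_m,c = 3×0.0241 = 0.07230 L/mol

V_m,c ≈ 0.07230 L/mol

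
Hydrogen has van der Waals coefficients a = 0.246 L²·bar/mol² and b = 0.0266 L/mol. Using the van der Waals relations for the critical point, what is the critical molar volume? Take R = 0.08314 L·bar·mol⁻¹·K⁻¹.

V_m,c ≈ 0.07980 L/mol

For a van der Waals gas, V_m,c = 3b.
V_m,c = 3×0.0266 = 0.07980 L/mol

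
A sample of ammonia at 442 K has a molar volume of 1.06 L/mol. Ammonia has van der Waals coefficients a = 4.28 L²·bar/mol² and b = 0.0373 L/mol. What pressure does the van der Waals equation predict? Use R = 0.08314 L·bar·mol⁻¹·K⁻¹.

P ≈ 32.12 bar

P = RT/(V_m − b) − a/V_m²
RT/(V_m − b) = (0.08314)(442)/(1.06 − 0.0373) = 36.748/1.0227 = 35.932 bar
a/V_m² = 4.28/(1.06)² = 3.8092 bar
P = 35.932 − 3.8092 = 32.12 bar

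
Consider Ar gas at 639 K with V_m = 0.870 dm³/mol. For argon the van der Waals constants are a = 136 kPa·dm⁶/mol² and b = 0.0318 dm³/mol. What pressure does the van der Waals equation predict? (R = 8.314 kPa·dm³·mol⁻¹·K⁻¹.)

P ≈ 6158 kPa

P = RT/(V_m − b) − a/V_m²
RT/(V_m − b) = (8.314)(639)/(0.870 − 0.0318) = 5312.6/0.83820 = 6338.1 kPa
a/V_m² = 136/(0.870)² = 179.68 kPa
P = 6338.1 − 179.68 = 6158 kPa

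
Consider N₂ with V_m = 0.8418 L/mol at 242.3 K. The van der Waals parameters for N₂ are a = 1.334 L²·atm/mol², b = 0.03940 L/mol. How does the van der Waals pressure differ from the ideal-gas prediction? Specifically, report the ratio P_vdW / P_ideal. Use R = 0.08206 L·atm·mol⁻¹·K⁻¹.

Ideal: P_ideal = RT/V_m = (0.08206)(242.3)/0.8418 = 23.6198 atm
vdW: P = RT/(V_m − b) − a/V_m² = 19.8831/0.802400 − 1.334/0.708627 = 24.7795 − 1.88251 = 22.8970 atm
Ratio = 22.8970/23.6198 = 0.9694

P_vdW / P_ideal ≈ 0.9694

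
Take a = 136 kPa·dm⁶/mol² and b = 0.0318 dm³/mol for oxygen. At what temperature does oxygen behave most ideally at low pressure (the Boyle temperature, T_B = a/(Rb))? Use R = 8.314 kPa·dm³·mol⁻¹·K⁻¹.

For a van der Waals gas the second virial coefficient B₂ = b − a/(RT) vanishes at T_B = a/(Rb).
T_B = 136/(8.314×0.0318) = 136/0.26439 = 514.4 K

T_B ≈ 514.4 K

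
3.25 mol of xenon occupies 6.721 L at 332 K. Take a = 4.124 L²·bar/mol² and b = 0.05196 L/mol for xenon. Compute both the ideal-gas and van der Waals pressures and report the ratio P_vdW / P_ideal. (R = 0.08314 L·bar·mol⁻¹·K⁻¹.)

P_vdW / P_ideal ≈ 0.9535

Ideal: P_ideal = nRT/V = (3.25)(0.08314)(332)/6.721 = 13.3474 bar
vdW: P = nRT/(V − nb) − a n²/V² = 89.7081/6.55213 − 43.5598/45.1718 = 13.6914 − 0.964314 = 12.7271 bar
Ratio = 12.7271/13.3474 = 0.9535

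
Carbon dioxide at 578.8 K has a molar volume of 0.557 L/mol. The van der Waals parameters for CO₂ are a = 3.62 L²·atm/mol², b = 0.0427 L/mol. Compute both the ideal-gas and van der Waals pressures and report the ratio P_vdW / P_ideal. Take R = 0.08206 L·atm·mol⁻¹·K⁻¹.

Ideal: P_ideal = RT/V_m = (0.08206)(578.8)/0.557 = 85.2717 atm
vdW: P = RT/(V_m − b) − a/V_m² = 47.4963/0.514300 − 3.62/0.310249 = 92.3514 − 11.6680 = 80.6834 atm
Ratio = 80.6834/85.2717 = 0.9462

P_vdW / P_ideal ≈ 0.9462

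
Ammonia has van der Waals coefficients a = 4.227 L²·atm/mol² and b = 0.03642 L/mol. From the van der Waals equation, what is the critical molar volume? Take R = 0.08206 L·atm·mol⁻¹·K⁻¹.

For a van der Waals gas, V_m,c = 3b.
V_m,c = 3×0.03642 = 0.1093 L/mol

V_m,c ≈ 0.1093 L/mol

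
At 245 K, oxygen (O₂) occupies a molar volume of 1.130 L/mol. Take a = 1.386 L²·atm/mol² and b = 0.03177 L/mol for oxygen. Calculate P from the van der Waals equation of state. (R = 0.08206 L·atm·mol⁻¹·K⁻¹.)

P = RT/(V_m − b) − a/V_m²
RT/(V_m − b) = (0.08206)(245)/(1.130 − 0.03177) = 20.105/1.0982 = 18.307 atm
a/V_m² = 1.386/(1.130)² = 1.0854 atm
P = 18.307 − 1.0854 = 17.22 atm

P ≈ 17.22 atm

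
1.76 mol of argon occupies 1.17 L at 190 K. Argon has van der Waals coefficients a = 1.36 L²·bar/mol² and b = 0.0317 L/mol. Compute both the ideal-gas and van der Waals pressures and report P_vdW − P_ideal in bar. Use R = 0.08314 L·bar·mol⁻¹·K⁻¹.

Ideal: P_ideal = nRT/V = (1.76)(0.08314)(190)/1.17 = 23.7624 bar
vdW: P = nRT/(V − nb) − a n²/V² = 27.8020/1.11421 − 4.21274/1.36890 = 24.9522 − 3.07746 = 21.8747 bar
ΔP = 21.8747 − 23.7624 = -1.888 bar

ΔP ≈ -1.888 bar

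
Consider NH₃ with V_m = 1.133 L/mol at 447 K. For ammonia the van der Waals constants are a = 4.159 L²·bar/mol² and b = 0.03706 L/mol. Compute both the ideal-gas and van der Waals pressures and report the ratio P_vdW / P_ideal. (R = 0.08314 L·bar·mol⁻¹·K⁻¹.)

P_vdW / P_ideal ≈ 0.9350

Ideal: P_ideal = RT/V_m = (0.08314)(447)/1.133 = 32.8010 bar
vdW: P = RT/(V_m − b) − a/V_m² = 37.1636/1.09594 − 4.159/1.28369 = 33.9103 − 3.23988 = 30.6704 bar
Ratio = 30.6704/32.8010 = 0.9350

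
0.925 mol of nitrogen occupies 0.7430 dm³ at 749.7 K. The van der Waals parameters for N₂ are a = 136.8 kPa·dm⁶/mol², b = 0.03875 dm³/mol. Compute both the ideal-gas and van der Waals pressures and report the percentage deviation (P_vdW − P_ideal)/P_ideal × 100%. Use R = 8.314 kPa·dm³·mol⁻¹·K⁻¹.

2.34 %

Ideal: P_ideal = nRT/V = (0.925)(8.314)(749.7)/0.7430 = 7759.80 kPa
vdW: P = nRT/(V − nb) − a n²/V² = 5765.53/0.707156 − 117.050/0.552049 = 8153.12 − 212.028 = 7941.09 kPa
% deviation = (7941.09 − 7759.80)/7759.80 × 100% = 2.34%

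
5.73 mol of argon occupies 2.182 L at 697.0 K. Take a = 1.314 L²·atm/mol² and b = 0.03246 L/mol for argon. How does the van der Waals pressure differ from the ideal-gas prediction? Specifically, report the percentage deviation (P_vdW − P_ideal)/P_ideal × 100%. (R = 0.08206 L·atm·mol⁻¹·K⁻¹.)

3.29 %

Ideal: P_ideal = nRT/V = (5.73)(0.08206)(697.0)/2.182 = 150.198 atm
vdW: P = nRT/(V − nb) − a n²/V² = 327.732/1.99600 − 43.1424/4.76112 = 164.194 − 9.06140 = 155.133 atm
% deviation = (155.133 − 150.198)/150.198 × 100% = 3.29%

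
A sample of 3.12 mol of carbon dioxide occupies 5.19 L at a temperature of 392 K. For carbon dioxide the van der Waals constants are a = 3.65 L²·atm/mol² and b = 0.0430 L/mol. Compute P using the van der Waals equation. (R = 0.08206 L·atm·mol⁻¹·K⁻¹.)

P ≈ 18.53 atm

P = nRT/(V − nb) − a n²/V²
nRT/(V − nb) = (3.12)(0.08206)(392)/(5.19 − 3.12×0.0430) = 100.36/5.0558 = 19.850 atm
a n²/V² = (3.65)(3.12)²/(5.19)² = 1.3191 atm
P = 19.850 − 1.3191 = 18.53 atm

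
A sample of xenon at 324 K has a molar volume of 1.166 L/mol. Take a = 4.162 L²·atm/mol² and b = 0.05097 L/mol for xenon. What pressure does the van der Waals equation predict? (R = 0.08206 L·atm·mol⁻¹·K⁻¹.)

P ≈ 20.78 atm

P = RT/(V_m − b) − a/V_m²
RT/(V_m − b) = (0.08206)(324)/(1.166 − 0.05097) = 26.587/1.1150 = 23.845 atm
a/V_m² = 4.162/(1.166)² = 3.0613 atm
P = 23.845 − 3.0613 = 20.78 atm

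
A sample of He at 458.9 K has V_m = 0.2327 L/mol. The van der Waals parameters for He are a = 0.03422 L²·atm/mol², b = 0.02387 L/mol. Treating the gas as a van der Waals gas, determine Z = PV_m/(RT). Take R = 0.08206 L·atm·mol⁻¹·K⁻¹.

P = RT/(V_m − b) − a/V_m² = (0.08206)(458.9)/(0.2327 − 0.02387) − 0.03422/(0.2327)²
  = 37.657/0.20883 − 0.63196 = 180.32 − 0.63196 = 179.69 atm
Z = PV_m/(RT) = (179.69)(0.2327)/((0.08206)(458.9)) = 41.814/37.657 = 1.110

Z ≈ 1.110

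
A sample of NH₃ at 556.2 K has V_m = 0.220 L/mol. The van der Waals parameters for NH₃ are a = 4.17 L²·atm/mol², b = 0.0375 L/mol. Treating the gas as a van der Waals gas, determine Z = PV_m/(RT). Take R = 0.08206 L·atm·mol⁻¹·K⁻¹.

Z ≈ 0.7902

P = RT/(V_m − b) − a/V_m² = (0.08206)(556.2)/(0.220 − 0.0375) − 4.17/(0.220)²
  = 45.642/0.18250 − 86.157 = 250.09 − 86.157 = 163.93 atm
Z = PV_m/(RT) = (163.93)(0.220)/((0.08206)(556.2)) = 36.065/45.642 = 0.7902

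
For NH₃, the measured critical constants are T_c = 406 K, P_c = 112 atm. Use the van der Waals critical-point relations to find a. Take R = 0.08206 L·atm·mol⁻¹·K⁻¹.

a ≈ 4.181 L²·atm/mol²

From T_c = 8a/(27Rb) and P_c = a/(27b²): a = 27 R² T_c²/(64 P_c).
a = 27×(0.08206)²×(406)²/(64×112) = 29969/7168.0 = 4.181 L²·atm/mol²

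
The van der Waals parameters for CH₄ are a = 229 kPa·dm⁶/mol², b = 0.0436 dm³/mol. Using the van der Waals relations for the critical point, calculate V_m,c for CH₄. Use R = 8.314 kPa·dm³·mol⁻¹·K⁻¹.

For a van der Waals gas, V_m,c = 3b.
V_m,c = 3×0.0436 = 0.1308 dm³/mol

V_m,c ≈ 0.1308 dm³/mol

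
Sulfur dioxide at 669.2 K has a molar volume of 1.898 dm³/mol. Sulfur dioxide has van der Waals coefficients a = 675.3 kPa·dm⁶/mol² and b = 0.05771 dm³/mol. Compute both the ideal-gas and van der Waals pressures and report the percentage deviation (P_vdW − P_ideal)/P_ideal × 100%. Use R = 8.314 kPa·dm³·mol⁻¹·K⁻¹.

-3.26 %

Ideal: P_ideal = RT/V_m = (8.314)(669.2)/1.898 = 2931.36 kPa
vdW: P = RT/(V_m − b) − a/V_m² = 5563.73/1.84029 − 675.3/3.60240 = 3023.29 − 187.458 = 2835.83 kPa
% deviation = (2835.83 − 2931.36)/2931.36 × 100% = -3.26%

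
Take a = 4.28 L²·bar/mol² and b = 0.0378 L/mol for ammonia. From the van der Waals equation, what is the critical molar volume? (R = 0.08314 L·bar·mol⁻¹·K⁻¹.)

For a van der Waals gas, V_m,c = 3b.
V_m,c = 3×0.0378 = 0.1134 L/mol

V_m,c ≈ 0.1134 L/mol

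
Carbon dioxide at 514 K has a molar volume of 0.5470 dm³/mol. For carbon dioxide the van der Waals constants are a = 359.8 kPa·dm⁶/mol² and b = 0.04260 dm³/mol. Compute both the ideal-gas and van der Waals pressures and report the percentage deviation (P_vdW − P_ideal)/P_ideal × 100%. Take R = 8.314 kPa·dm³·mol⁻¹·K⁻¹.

-6.95 %

Ideal: P_ideal = RT/V_m = (8.314)(514)/0.5470 = 7812.42 kPa
vdW: P = RT/(V_m − b) − a/V_m² = 4273.40/0.504400 − 359.8/0.299209 = 8472.24 − 1202.50 = 7269.74 kPa
% deviation = (7269.74 − 7812.42)/7812.42 × 100% = -6.95%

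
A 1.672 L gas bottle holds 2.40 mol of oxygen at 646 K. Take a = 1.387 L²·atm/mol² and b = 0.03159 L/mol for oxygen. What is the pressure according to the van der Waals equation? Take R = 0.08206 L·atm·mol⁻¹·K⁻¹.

P ≈ 76.85 atm

P = nRT/(V − nb) − a n²/V²
nRT/(V − nb) = (2.40)(0.08206)(646)/(1.672 − 2.40×0.03159) = 127.23/1.5962 = 79.708 atm
a n²/V² = (1.387)(2.40)²/(1.672)² = 2.8578 atm
P = 79.708 − 2.8578 = 76.85 atm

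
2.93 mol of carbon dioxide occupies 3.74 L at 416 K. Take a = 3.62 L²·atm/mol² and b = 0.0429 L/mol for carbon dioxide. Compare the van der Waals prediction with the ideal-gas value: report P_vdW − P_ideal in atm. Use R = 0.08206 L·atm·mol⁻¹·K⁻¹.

Ideal: P_ideal = nRT/V = (2.93)(0.08206)(416)/3.74 = 26.7437 atm
vdW: P = nRT/(V − nb) − a n²/V² = 100.021/3.61430 − 31.0773/13.9876 = 27.6737 − 2.22178 = 25.4519 atm
ΔP = 25.4519 − 26.7437 = -1.292 atm

ΔP ≈ -1.292 atm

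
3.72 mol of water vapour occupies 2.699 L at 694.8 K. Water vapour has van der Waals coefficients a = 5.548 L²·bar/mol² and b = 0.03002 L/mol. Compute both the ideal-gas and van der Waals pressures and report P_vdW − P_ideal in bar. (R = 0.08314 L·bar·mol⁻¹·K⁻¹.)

ΔP ≈ -7.103 bar

Ideal: P_ideal = nRT/V = (3.72)(0.08314)(694.8)/2.699 = 79.6177 bar
vdW: P = nRT/(V − nb) − a n²/V² = 214.888/2.58733 − 76.7754/7.28460 = 83.0540 − 10.5394 = 72.5146 bar
ΔP = 72.5146 − 79.6177 = -7.103 bar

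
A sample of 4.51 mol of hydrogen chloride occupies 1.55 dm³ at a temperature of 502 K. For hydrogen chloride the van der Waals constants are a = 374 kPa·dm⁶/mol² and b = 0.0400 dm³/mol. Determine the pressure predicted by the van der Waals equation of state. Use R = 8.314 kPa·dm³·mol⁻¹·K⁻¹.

P ≈ 10577 kPa

P = nRT/(V − nb) − a n²/V²
nRT/(V − nb) = (4.51)(8.314)(502)/(1.55 − 4.51×0.0400) = 18823/1.3696 = 13743 kPa
a n²/V² = (374)(4.51)²/(1.55)² = 3166.4 kPa
P = 13743 − 3166.4 = 10577 kPa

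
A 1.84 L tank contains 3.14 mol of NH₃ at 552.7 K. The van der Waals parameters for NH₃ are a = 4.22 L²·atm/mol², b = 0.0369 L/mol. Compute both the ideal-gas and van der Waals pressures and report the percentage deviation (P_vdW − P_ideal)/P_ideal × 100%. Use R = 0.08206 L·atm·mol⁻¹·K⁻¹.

-9.16 %

Ideal: P_ideal = nRT/V = (3.14)(0.08206)(552.7)/1.84 = 77.3985 atm
vdW: P = nRT/(V − nb) − a n²/V² = 142.413/1.72413 − 41.6075/3.38560 = 82.5999 − 12.2895 = 70.3104 atm
% deviation = (70.3104 − 77.3985)/77.3985 × 100% = -9.16%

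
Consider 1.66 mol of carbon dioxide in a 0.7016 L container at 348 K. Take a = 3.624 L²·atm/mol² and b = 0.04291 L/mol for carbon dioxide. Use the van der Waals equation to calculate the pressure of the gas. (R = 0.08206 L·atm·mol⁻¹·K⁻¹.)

P = nRT/(V − nb) − a n²/V²
nRT/(V − nb) = (1.66)(0.08206)(348)/(0.7016 − 1.66×0.04291) = 47.404/0.63037 = 75.200 atm
a n²/V² = (3.624)(1.66)²/(0.7016)² = 20.287 atm
P = 75.200 − 20.287 = 54.91 atm

P ≈ 54.91 atm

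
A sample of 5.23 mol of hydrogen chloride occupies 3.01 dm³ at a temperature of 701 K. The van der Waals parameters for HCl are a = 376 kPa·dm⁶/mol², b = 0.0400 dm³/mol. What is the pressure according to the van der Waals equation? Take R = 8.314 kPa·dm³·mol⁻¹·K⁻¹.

P = nRT/(V − nb) − a n²/V²
nRT/(V − nb) = (5.23)(8.314)(701)/(3.01 − 5.23×0.0400) = 30481/2.8008 = 10883 kPa
a n²/V² = (376)(5.23)²/(3.01)² = 1135.2 kPa
P = 10883 − 1135.2 = 9748 kPa

P ≈ 9748 kPa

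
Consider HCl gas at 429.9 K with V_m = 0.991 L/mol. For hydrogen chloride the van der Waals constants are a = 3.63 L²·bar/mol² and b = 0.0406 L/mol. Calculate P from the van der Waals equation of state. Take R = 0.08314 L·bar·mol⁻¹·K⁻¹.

P = RT/(V_m − b) − a/V_m²
RT/(V_m − b) = (0.08314)(429.9)/(0.991 − 0.0406) = 35.742/0.95040 = 37.607 bar
a/V_m² = 3.63/(0.991)² = 3.6962 bar
P = 37.607 − 3.6962 = 33.91 bar

P ≈ 33.91 bar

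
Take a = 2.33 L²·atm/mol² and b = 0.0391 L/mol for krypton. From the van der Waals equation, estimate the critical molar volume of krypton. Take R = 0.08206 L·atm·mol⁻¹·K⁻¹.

For a van der Waals gas, V_m,c = 3b.
V_m,c = 3×0.0391 = 0.1173 L/mol

V_m,c ≈ 0.1173 L/mol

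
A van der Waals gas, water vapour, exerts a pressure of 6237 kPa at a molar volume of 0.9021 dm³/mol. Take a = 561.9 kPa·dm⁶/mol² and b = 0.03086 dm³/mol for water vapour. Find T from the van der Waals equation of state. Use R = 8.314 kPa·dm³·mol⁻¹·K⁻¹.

T ≈ 725.9 K

T = (P + a/V_m²)(V_m − b)/R
P + a/V_m² = 6237 + 561.9/(0.9021)² = 6927.5 kPa
V_m − b = 0.9021 − 0.03086 = 0.87124 dm³/mol
T = (6927.5)(0.87124)/8.314 = 725.9 K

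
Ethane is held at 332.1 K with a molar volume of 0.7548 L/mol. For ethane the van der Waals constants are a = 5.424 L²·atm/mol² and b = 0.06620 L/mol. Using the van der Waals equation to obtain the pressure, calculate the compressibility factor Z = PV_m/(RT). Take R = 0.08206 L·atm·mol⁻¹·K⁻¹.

P = RT/(V_m − b) − a/V_m² = (0.08206)(332.1)/(0.7548 − 0.06620) − 5.424/(0.7548)²
  = 27.252/0.68860 − 9.5204 = 39.576 − 9.5204 = 30.056 atm
Z = PV_m/(RT) = (30.056)(0.7548)/((0.08206)(332.1)) = 22.686/27.252 = 0.8325

Z ≈ 0.8325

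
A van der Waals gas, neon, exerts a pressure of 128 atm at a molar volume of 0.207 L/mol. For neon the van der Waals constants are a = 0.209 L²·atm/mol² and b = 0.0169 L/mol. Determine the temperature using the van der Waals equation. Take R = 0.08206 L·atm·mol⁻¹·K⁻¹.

T = (P + a/V_m²)(V_m − b)/R
P + a/V_m² = 128 + 0.209/(0.207)² = 132.88 atm
V_m − b = 0.207 − 0.0169 = 0.19010 L/mol
T = (132.88)(0.19010)/0.08206 = 307.8 K

T ≈ 307.8 K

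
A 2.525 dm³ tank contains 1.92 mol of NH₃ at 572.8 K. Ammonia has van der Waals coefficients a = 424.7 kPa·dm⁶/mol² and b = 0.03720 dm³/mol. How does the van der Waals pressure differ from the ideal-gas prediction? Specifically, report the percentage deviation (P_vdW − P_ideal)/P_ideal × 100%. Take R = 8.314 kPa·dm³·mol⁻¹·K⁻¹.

-3.87 %

Ideal: P_ideal = nRT/V = (1.92)(8.314)(572.8)/2.525 = 3621.20 kPa
vdW: P = nRT/(V − nb) − a n²/V² = 9143.54/2.45358 − 1565.61/6.37563 = 3726.61 − 245.562 = 3481.05 kPa
% deviation = (3481.05 − 3621.20)/3621.20 × 100% = -3.87%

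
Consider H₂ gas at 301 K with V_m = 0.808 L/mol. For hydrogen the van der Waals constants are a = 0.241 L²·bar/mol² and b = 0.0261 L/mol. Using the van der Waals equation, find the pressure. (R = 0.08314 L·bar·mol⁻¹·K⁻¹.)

P ≈ 31.64 bar

P = RT/(V_m − b) − a/V_m²
RT/(V_m − b) = (0.08314)(301)/(0.808 − 0.0261) = 25.025/0.78190 = 32.005 bar
a/V_m² = 0.241/(0.808)² = 0.36914 bar
P = 32.005 − 0.36914 = 31.64 bar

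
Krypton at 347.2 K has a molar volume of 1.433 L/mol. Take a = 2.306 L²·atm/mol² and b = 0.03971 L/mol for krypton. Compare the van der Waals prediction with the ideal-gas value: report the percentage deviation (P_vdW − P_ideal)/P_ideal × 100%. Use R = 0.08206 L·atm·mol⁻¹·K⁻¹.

Ideal: P_ideal = RT/V_m = (0.08206)(347.2)/1.433 = 19.8822 atm
vdW: P = RT/(V_m − b) − a/V_m² = 28.4912/1.39329 − 2.306/2.05349 = 20.4489 − 1.12297 = 19.3259 atm
% deviation = (19.3259 − 19.8822)/19.8822 × 100% = -2.80%

-2.80 %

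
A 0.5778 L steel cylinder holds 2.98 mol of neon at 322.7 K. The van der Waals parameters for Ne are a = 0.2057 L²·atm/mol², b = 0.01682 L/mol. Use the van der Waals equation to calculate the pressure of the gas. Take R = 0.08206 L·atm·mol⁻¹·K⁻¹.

P = nRT/(V − nb) − a n²/V²
nRT/(V − nb) = (2.98)(0.08206)(322.7)/(0.5778 − 2.98×0.01682) = 78.913/0.52768 = 149.55 atm
a n²/V² = (0.2057)(2.98)²/(0.5778)² = 5.4716 atm
P = 149.55 − 5.4716 = 144.1 atm

P ≈ 144.1 atm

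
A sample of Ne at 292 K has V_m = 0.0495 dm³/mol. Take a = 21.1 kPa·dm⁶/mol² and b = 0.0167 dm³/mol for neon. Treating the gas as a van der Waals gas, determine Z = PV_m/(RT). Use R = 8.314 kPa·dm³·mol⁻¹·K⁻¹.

P = RT/(V_m − b) − a/V_m² = (8.314)(292)/(0.0495 − 0.0167) − 21.1/(0.0495)²
  = 2427.7/0.032800 − 8611.4 = 74015 − 8611.4 = 65404 kPa
Z = PV_m/(RT) = (65404)(0.0495)/((8.314)(292)) = 3237.5/2427.7 = 1.334

Z ≈ 1.334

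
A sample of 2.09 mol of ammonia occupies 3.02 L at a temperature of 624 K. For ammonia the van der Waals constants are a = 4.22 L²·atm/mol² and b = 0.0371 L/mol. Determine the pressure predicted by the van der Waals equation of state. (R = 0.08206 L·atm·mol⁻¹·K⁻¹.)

P ≈ 34.35 atm

P = nRT/(V − nb) − a n²/V²
nRT/(V − nb) = (2.09)(0.08206)(624)/(3.02 − 2.09×0.0371) = 107.02/2.9425 = 36.370 atm
a n²/V² = (4.22)(2.09)²/(3.02)² = 2.0211 atm
P = 36.370 − 2.0211 = 34.35 atm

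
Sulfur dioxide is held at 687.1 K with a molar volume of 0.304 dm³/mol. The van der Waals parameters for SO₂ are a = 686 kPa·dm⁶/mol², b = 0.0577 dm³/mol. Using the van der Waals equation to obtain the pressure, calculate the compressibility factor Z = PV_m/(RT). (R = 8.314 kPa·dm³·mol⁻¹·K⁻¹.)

Z ≈ 0.8392

P = RT/(V_m − b) − a/V_m² = (8.314)(687.1)/(0.304 − 0.0577) − 686/(0.304)²
  = 5712.5/0.24630 − 7423.0 = 23193 − 7423.0 = 15770 kPa
Z = PV_m/(RT) = (15770)(0.304)/((8.314)(687.1)) = 4794.1/5712.5 = 0.8392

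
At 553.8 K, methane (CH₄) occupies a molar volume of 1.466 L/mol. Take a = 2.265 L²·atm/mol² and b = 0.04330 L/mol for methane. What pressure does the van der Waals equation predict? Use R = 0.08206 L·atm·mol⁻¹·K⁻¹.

P ≈ 30.89 atm

P = RT/(V_m − b) − a/V_m²
RT/(V_m − b) = (0.08206)(553.8)/(1.466 − 0.04330) = 45.445/1.4227 = 31.943 atm
a/V_m² = 2.265/(1.466)² = 1.0539 atm
P = 31.943 − 1.0539 = 30.89 atm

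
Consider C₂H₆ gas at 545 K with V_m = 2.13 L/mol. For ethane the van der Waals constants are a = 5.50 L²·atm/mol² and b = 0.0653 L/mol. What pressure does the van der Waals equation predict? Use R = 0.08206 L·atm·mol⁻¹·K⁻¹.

P = RT/(V_m − b) − a/V_m²
RT/(V_m − b) = (0.08206)(545)/(2.13 − 0.0653) = 44.723/2.0647 = 21.661 atm
a/V_m² = 5.50/(2.13)² = 1.2123 atm
P = 21.661 − 1.2123 = 20.45 atm

P ≈ 20.45 atm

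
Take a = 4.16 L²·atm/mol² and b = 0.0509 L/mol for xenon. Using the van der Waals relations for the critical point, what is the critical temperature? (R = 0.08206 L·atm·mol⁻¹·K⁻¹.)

T_c ≈ 295.1 K

For a van der Waals gas, T_c = 8a/(27Rb).
T_c = 8×4.16/(27×0.08206×0.0509) = 33.280/0.11278 = 295.1 K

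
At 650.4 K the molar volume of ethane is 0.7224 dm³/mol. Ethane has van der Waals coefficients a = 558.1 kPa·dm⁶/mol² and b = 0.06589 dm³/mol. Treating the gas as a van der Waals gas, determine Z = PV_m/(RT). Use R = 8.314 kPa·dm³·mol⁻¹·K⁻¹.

P = RT/(V_m − b) − a/V_m² = (8.314)(650.4)/(0.7224 − 0.06589) − 558.1/(0.7224)²
  = 5407.4/0.65651 − 1069.4 = 8236.6 − 1069.4 = 7167.2 kPa
Z = PV_m/(RT) = (7167.2)(0.7224)/((8.314)(650.4)) = 5177.6/5407.4 = 0.9575

Z ≈ 0.9575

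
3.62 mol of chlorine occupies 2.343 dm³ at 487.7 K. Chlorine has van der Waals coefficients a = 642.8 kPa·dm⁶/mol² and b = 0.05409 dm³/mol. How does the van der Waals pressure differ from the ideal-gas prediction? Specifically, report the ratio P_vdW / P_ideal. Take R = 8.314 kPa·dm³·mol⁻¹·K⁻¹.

P_vdW / P_ideal ≈ 0.8463

Ideal: P_ideal = nRT/V = (3.62)(8.314)(487.7)/2.343 = 6264.68 kPa
vdW: P = nRT/(V − nb) − a n²/V² = 14678.2/2.14719 − 8423.51/5.48965 = 6836.00 − 1534.43 = 5301.57 kPa
Ratio = 5301.57/6264.68 = 0.8463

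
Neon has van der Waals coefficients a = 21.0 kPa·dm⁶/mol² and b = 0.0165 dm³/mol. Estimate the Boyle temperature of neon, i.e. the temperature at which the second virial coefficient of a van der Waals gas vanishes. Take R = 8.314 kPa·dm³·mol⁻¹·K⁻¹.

T_B ≈ 153.1 K

For a van der Waals gas the second virial coefficient B₂ = b − a/(RT) vanishes at T_B = a/(Rb).
T_B = 21.0/(8.314×0.0165) = 21.0/0.13718 = 153.1 K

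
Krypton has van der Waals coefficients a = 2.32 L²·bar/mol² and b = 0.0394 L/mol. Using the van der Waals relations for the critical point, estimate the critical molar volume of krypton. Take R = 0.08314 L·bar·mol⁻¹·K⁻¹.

V_m,c ≈ 0.1182 L/mol

For a van der Waals gas, V_m,c = 3b.
V_m,c = 3×0.0394 = 0.1182 L/mol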